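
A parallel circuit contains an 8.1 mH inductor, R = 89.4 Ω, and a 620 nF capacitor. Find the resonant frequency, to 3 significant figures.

2.25 kHz

ω₀ = 1/√(LC) = 1/√(0.0081 × 6.2e-07) = 14110 rad/s
f₀ = ω₀/(2π) = 2.25 kHz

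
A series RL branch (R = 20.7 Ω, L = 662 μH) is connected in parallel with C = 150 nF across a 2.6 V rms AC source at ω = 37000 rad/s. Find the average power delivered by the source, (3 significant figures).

136 mW

X_L = ωL = 24.5 Ω
X_C = 1/(ωC) = 180 Ω
Branch 1 (R+jX_L): Z₁ = 20.7 + j24.5 Ω, |Z₁| = 32.1 Ω
Branch 2 (−jX_C): Z₂ = −j180 Ω
Parallel: Z = Z₁Z₂/(Z₁+Z₂), |Z| = 36.8 Ω, ∠Z = 42.2°
I = V/|Z| = 70.7 mA
P = VI cos φ = 2.6 × 0.0707 × cos(42.2°) = 136 mW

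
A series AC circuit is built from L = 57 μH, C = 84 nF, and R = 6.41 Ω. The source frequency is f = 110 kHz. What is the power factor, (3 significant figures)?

ω = 2πf = 691200 rad/s
X_L = ωL = 39.4 Ω
X_C = 1/(ωC) = 17.2 Ω
Net reactance X = X_L − X_C = 22.2 Ω
Z = 6.41 + j22.2 Ω
|Z| = √(6.41² + 22.2²) = 23.1 Ω
∠Z = arctan(22.2/6.41) = 73.9°
cos φ = cos(73.9°) = 0.278

0.278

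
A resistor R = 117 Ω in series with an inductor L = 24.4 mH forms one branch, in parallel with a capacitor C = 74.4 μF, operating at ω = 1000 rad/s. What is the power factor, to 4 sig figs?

0.1120

X_L = ωL = 24.40 Ω
X_C = 1/(ωC) = 13.44 Ω
Branch 1 (R+jX_L): Z₁ = 117.0 + j24.40 Ω, |Z₁| = 119.5 Ω
Branch 2 (−jX_C): Z₂ = −j13.44 Ω
Parallel: Z = Z₁Z₂/(Z₁+Z₂), |Z| = 13.67 Ω, ∠Z = -83.57°
cos φ = cos(-83.57°) = 0.1120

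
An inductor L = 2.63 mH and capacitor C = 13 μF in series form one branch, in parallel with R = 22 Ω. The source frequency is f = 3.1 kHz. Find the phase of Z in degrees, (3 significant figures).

ω = 2πf = 19480 rad/s
X_L = ωL = 51.2 Ω
X_C = 1/(ωC) = 3.95 Ω
Branch 1: Z₁ = R = 22.0 Ω
Branch 2 (series LC): Z₂ = j(X_L − X_C) = j47.3 Ω
Parallel: Z = Z₁Z₂/(Z₁+Z₂), |Z| = 19.9 Ω, ∠Z = 25.0°

25.0°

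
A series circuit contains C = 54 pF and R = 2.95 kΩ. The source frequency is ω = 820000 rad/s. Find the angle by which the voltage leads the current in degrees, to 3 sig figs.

X_C = 1/(ωC) = 22600 Ω
Z = 2950 − j22600 Ω
|Z| = √(2950² + 22600²) = 22800 Ω
∠Z = arctan(-22600/2950) = -82.6°

-82.6°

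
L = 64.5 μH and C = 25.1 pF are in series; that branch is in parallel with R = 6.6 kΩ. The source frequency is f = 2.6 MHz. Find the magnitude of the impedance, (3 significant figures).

ω = 2πf = 1.634e+07 rad/s
X_L = ωL = 1050 Ω
X_C = 1/(ωC) = 2440 Ω
Branch 1: Z₁ = R = 6600 Ω
Branch 2 (series LC): Z₂ = j(X_L − X_C) = −j1390 Ω
Parallel: Z = Z₁Z₂/(Z₁+Z₂), |Z| = 1360 Ω, ∠Z = -78.1°

1360 Ω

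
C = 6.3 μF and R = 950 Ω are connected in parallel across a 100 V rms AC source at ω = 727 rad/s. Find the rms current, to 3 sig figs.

X_C = 1/(ωC) = 218 Ω
Parallel: admittances add. Y = 1/R + jωC
Y = (0.00105 + j0.00458) S
|Y| = 0.00470 S → |Z| = 1/|Y| = 213 Ω, ∠Z = −∠Y = -77.1°
I = V/|Z| = 100/213 = 470 mA

470 mA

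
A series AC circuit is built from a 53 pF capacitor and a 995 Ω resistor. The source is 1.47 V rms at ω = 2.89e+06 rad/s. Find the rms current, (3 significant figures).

X_C = 1/(ωC) = 6530 Ω
Z = 995 − j6530 Ω
|Z| = √(995² + 6530²) = 6600 Ω
I = V/|Z| = 1.47/6600 = 223 μA

223 μA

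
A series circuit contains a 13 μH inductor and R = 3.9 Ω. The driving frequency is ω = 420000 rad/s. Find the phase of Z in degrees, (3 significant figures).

54.5°

X_L = ωL = 5.46 Ω
Z = 3.90 + j5.46 Ω
|Z| = √(3.90² + 5.46²) = 6.71 Ω
∠Z = arctan(5.46/3.90) = 54.5°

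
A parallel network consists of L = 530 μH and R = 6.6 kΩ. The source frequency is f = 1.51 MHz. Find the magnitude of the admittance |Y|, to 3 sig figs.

ω = 2πf = 9.488e+06 rad/s
X_L = ωL = 5030 Ω
Parallel: admittances add. Y = 1/R + 1/(jωL)
Y = (0.000152 − j0.000199) S
|Y| = 0.000250 S → |Z| = 1/|Y| = 4000 Ω, ∠Z = −∠Y = 52.7°

250 μS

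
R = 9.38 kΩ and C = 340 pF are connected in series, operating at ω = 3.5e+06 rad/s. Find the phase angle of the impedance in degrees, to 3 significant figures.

-5.12°

X_C = 1/(ωC) = 840 Ω
Z = 9380 − j840 Ω
|Z| = √(9380² + 840²) = 9420 Ω
∠Z = arctan(-840/9380) = -5.12°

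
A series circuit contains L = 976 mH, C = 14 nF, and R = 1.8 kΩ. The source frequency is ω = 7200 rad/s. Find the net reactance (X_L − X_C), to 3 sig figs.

X_L = ωL = 7030 Ω
X_C = 1/(ωC) = 9920 Ω
X = 7030 − 9920 = -2890 Ω

-2890 Ω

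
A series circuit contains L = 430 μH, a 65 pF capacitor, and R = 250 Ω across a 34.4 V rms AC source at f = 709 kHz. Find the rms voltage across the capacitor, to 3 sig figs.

ω = 2πf = 4.455e+06 rad/s
X_L = ωL = 1920 Ω
X_C = 1/(ωC) = 3450 Ω
Net reactance X = X_L − X_C = -1540 Ω
Z = 250 − j1540 Ω
|Z| = √(250² + 1540²) = 1560 Ω
I = V/|Z| = 22.1 mA
V_C = I·|Z_C| = 0.0221 × 3450 = 76.2 V

76.2 V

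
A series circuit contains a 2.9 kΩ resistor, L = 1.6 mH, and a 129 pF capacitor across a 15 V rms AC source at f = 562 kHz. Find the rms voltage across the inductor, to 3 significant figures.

ω = 2πf = 3.531e+06 rad/s
X_L = ωL = 5650 Ω
X_C = 1/(ωC) = 2200 Ω
Net reactance X = X_L − X_C = 3450 Ω
Z = 2900 + j3450 Ω
|Z| = √(2900² + 3450²) = 4510 Ω
I = V/|Z| = 3.33 mA
V_L = I·|Z_L| = 0.00333 × 5650 = 18.8 V

18.8 V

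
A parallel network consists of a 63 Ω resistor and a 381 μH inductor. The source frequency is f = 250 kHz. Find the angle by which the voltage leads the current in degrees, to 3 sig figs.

ω = 2πf = 1.571e+06 rad/s
X_L = ωL = 598 Ω
Parallel: admittances add. Y = 1/R + 1/(jωL)
Y = (0.0159 − j0.00167) S
|Y| = 0.0160 S → |Z| = 1/|Y| = 62.7 Ω, ∠Z = −∠Y = 6.01°

6.01°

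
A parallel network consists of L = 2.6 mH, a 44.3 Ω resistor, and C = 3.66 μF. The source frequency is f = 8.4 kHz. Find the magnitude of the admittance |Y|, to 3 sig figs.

187 mS

ω = 2πf = 52780 rad/s
X_L = ωL = 137 Ω
X_C = 1/(ωC) = 5.18 Ω
Parallel: admittances add. Y = 1/R + 1/(jωL) + jωC
Y = (0.0226 + j0.186) S
|Y| = 0.187 S → |Z| = 1/|Y| = 5.34 Ω, ∠Z = −∠Y = -83.1°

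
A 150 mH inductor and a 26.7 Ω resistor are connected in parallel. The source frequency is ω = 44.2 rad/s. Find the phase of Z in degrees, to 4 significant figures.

76.05°

X_L = ωL = 6.630 Ω
Parallel: admittances add. Y = 1/R + 1/(jωL)
Y = (0.03745 − j0.1508) S
|Y| = 0.1554 S → |Z| = 1/|Y| = 6.435 Ω, ∠Z = −∠Y = 76.05°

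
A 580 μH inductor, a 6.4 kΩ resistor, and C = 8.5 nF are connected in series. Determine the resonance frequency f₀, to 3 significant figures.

ω₀ = 1/√(LC) = 1/√(0.00058 × 8.5e-09) = 450400 rad/s
f₀ = ω₀/(2π) = 71.7 kHz

71.7 kHz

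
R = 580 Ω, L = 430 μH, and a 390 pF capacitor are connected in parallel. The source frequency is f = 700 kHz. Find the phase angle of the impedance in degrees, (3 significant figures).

ω = 2πf = 4.398e+06 rad/s
X_L = ωL = 1890 Ω
X_C = 1/(ωC) = 583 Ω
Parallel: admittances add. Y = 1/R + 1/(jωL) + jωC
Y = (0.00172 + j0.00119) S
|Y| = 0.00209 S → |Z| = 1/|Y| = 478 Ω, ∠Z = −∠Y = -34.5°

-34.5°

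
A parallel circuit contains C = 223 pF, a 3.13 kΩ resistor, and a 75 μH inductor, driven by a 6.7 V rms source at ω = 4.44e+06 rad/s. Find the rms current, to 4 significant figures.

13.66 mA

X_L = ωL = 333.0 Ω
X_C = 1/(ωC) = 1010 Ω
Parallel: admittances add. Y = 1/R + 1/(jωL) + jωC
Y = (0.0003195 − j0.002013) S
|Y| = 0.002038 S → |Z| = 1/|Y| = 490.7 Ω, ∠Z = −∠Y = 80.98°
I = V/|Z| = 6.7/490.7 = 13.66 mA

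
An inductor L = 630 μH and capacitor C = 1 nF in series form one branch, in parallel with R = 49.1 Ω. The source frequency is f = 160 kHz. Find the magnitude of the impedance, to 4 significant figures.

ω = 2πf = 1.005e+06 rad/s
X_L = ωL = 633.3 Ω
X_C = 1/(ωC) = 994.7 Ω
Branch 1: Z₁ = R = 49.10 Ω
Branch 2 (series LC): Z₂ = j(X_L − X_C) = −j361.4 Ω
Parallel: Z = Z₁Z₂/(Z₁+Z₂), |Z| = 48.65 Ω, ∠Z = -7.737°

48.65 Ω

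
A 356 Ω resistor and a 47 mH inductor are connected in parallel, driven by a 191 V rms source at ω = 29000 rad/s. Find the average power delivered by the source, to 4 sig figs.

X_L = ωL = 1363 Ω
Parallel: admittances add. Y = 1/R + 1/(jωL)
Y = (0.002809 − j0.0007337) S
|Y| = 0.002903 S → |Z| = 1/|Y| = 344.4 Ω, ∠Z = −∠Y = 14.64°
I = V/|Z| = 554.5 mA
P = VI cos φ = 191 × 0.5545 × cos(14.64°) = 102.5 W

102.5 W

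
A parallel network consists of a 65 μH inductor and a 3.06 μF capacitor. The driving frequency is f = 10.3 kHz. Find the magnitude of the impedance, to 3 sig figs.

ω = 2πf = 64720 rad/s
X_L = ωL = 4.21 Ω
X_C = 1/(ωC) = 5.05 Ω
Parallel: admittances add. Y = 1/(jωL) + jωC
Y = (0 − j0.0397) S
|Y| = 0.0397 S → |Z| = 1/|Y| = 25.2 Ω, ∠Z = −∠Y = 90.0°

25.2 Ω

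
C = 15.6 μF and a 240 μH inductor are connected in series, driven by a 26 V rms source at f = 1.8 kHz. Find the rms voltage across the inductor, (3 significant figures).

23.9 V

ω = 2πf = 11310 rad/s
X_L = ωL = 2.71 Ω
X_C = 1/(ωC) = 5.67 Ω
Net reactance X = X_L − X_C = -2.95 Ω
Z = − j2.95 Ω
|Z| = √(0² + 2.95²) = 2.95 Ω
I = V/|Z| = 8.80 A
V_L = I·|Z_L| = 8.80 × 2.71 = 23.9 V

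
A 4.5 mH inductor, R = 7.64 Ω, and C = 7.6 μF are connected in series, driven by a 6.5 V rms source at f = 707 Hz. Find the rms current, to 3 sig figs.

ω = 2πf = 4442 rad/s
X_L = ωL = 20.0 Ω
X_C = 1/(ωC) = 29.6 Ω
Net reactance X = X_L − X_C = -9.63 Ω
Z = 7.64 − j9.63 Ω
|Z| = √(7.64² + 9.63²) = 12.3 Ω
I = V/|Z| = 6.5/12.3 = 529 mA

529 mA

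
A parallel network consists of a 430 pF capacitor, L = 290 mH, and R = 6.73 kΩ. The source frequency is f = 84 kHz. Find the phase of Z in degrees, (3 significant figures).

-56.0°

ω = 2πf = 527800 rad/s
X_L = ωL = 153000 Ω
X_C = 1/(ωC) = 4410 Ω
Parallel: admittances add. Y = 1/R + 1/(jωL) + jωC
Y = (0.000149 + j0.000220) S
|Y| = 0.000266 S → |Z| = 1/|Y| = 3760 Ω, ∠Z = −∠Y = -56.0°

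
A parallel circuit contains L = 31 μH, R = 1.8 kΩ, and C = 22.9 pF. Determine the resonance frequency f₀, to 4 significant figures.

ω₀ = 1/√(LC) = 1/√(3.1e-05 × 2.29e-11) = 3.753e+07 rad/s
f₀ = ω₀/(2π) = 5.973 MHz

5.973 MHz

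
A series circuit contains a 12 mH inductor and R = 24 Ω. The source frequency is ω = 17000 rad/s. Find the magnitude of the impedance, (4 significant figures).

205.4 Ω

X_L = ωL = 204.0 Ω
Z = 24.00 + j204.0 Ω
|Z| = √(24.00² + 204.0²) = 205.4 Ω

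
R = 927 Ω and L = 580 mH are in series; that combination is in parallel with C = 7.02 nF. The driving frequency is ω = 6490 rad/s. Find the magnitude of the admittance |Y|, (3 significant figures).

X_L = ωL = 3760 Ω
X_C = 1/(ωC) = 21900 Ω
Branch 1 (R+jX_L): Z₁ = 927 + j3760 Ω, |Z₁| = 3880 Ω
Branch 2 (−jX_C): Z₂ = −j21900 Ω
Parallel: Z = Z₁Z₂/(Z₁+Z₂), |Z| = 4670 Ω, ∠Z = 73.2°
|Y| = 1/|Z| = 214 μS

214 μS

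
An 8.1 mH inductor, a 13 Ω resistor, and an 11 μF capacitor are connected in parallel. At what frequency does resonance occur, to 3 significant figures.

533 Hz

ω₀ = 1/√(LC) = 1/√(0.0081 × 1.1e-05) = 3350 rad/s
f₀ = ω₀/(2π) = 533 Hz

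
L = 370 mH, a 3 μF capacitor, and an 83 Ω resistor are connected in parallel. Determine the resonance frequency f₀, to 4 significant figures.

151.1 Hz

ω₀ = 1/√(LC) = 1/√(0.37 × 3e-06) = 949.2 rad/s
f₀ = ω₀/(2π) = 151.1 Hz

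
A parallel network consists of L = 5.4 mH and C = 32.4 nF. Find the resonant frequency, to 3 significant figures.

ω₀ = 1/√(LC) = 1/√(0.0054 × 3.24e-08) = 75600 rad/s
f₀ = ω₀/(2π) = 12.0 kHz

12.0 kHz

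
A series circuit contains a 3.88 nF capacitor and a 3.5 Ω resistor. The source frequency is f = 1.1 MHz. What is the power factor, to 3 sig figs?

ω = 2πf = 6.912e+06 rad/s
X_C = 1/(ωC) = 37.3 Ω
Z = 3.50 − j37.3 Ω
|Z| = √(3.50² + 37.3²) = 37.5 Ω
∠Z = arctan(-37.3/3.50) = -84.6°
cos φ = cos(-84.6°) = 0.0934

0.0934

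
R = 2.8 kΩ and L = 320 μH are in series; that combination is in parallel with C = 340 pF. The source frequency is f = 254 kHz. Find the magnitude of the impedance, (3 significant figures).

1690 Ω

ω = 2πf = 1.596e+06 rad/s
X_L = ωL = 511 Ω
X_C = 1/(ωC) = 1840 Ω
Branch 1 (R+jX_L): Z₁ = 2800 + j511 Ω, |Z₁| = 2850 Ω
Branch 2 (−jX_C): Z₂ = −j1840 Ω
Parallel: Z = Z₁Z₂/(Z₁+Z₂), |Z| = 1690 Ω, ∠Z = -54.2°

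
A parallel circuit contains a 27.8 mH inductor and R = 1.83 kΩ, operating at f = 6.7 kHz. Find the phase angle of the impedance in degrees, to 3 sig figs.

57.4°

ω = 2πf = 42100 rad/s
X_L = ωL = 1170 Ω
Parallel: admittances add. Y = 1/R + 1/(jωL)
Y = (0.000546 − j0.000854) S
|Y| = 0.00101 S → |Z| = 1/|Y| = 986 Ω, ∠Z = −∠Y = 57.4°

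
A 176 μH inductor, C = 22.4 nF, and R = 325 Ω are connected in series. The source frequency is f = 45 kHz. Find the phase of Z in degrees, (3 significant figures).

ω = 2πf = 282700 rad/s
X_L = ωL = 49.8 Ω
X_C = 1/(ωC) = 158 Ω
Net reactance X = X_L − X_C = -108 Ω
Z = 325 − j108 Ω
|Z| = √(325² + 108²) = 343 Ω
∠Z = arctan(-108/325) = -18.4°

-18.4°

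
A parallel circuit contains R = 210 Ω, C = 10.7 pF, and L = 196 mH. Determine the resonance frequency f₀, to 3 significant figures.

ω₀ = 1/√(LC) = 1/√(0.196 × 1.07e-11) = 690500 rad/s
f₀ = ω₀/(2π) = 110 kHz

110 kHz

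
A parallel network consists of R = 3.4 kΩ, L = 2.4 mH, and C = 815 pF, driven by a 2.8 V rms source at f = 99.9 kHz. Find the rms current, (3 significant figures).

927 μA

ω = 2πf = 627700 rad/s
X_L = ωL = 1510 Ω
X_C = 1/(ωC) = 1950 Ω
Parallel: admittances add. Y = 1/R + 1/(jωL) + jωC
Y = (0.000294 − j0.000152) S
|Y| = 0.000331 S → |Z| = 1/|Y| = 3020 Ω, ∠Z = −∠Y = 27.4°
I = V/|Z| = 2.8/3020 = 927 μA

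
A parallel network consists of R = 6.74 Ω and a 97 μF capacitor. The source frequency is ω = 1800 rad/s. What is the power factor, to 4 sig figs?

X_C = 1/(ωC) = 5.727 Ω
Parallel: admittances add. Y = 1/R + jωC
Y = (0.1484 + j0.1746) S
|Y| = 0.2291 S → |Z| = 1/|Y| = 4.364 Ω, ∠Z = −∠Y = -49.64°
cos φ = cos(-49.64°) = 0.6475

0.6475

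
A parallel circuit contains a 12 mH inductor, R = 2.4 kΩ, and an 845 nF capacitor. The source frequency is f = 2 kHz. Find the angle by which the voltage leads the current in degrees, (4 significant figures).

ω = 2πf = 12570 rad/s
X_L = ωL = 150.8 Ω
X_C = 1/(ωC) = 94.17 Ω
Parallel: admittances add. Y = 1/R + 1/(jωL) + jωC
Y = (0.0004167 + j0.003987) S
|Y| = 0.004009 S → |Z| = 1/|Y| = 249.4 Ω, ∠Z = −∠Y = -84.03°

-84.03°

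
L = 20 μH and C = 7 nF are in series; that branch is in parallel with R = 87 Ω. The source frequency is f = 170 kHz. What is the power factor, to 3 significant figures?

ω = 2πf = 1.068e+06 rad/s
X_L = ωL = 21.4 Ω
X_C = 1/(ωC) = 134 Ω
Branch 1: Z₁ = R = 87.0 Ω
Branch 2 (series LC): Z₂ = j(X_L − X_C) = −j112 Ω
Parallel: Z = Z₁Z₂/(Z₁+Z₂), |Z| = 68.8 Ω, ∠Z = -37.7°
cos φ = cos(-37.7°) = 0.791

0.791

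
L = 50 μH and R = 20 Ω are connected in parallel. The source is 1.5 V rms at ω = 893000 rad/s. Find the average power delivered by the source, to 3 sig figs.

X_L = ωL = 44.7 Ω
Parallel: admittances add. Y = 1/R + 1/(jωL)
Y = (0.0500 − j0.0224) S
|Y| = 0.0548 S → |Z| = 1/|Y| = 18.3 Ω, ∠Z = −∠Y = 24.1°
I = V/|Z| = 82.2 mA
P = VI cos φ = 1.5 × 0.0822 × cos(24.1°) = 113 mW

113 mW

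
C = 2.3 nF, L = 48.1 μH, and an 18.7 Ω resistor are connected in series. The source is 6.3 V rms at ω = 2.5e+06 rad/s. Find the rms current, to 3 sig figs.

111 mA

X_L = ωL = 120 Ω
X_C = 1/(ωC) = 174 Ω
Net reactance X = X_L − X_C = -53.7 Ω
Z = 18.7 − j53.7 Ω
|Z| = √(18.7² + 53.7²) = 56.8 Ω
I = V/|Z| = 6.3/56.8 = 111 mA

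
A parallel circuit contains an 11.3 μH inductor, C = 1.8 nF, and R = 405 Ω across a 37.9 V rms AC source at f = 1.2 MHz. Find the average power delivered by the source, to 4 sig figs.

ω = 2πf = 7.54e+06 rad/s
X_L = ωL = 85.20 Ω
X_C = 1/(ωC) = 73.68 Ω
Parallel: admittances add. Y = 1/R + 1/(jωL) + jωC
Y = (0.002469 + j0.001835) S
|Y| = 0.003076 S → |Z| = 1/|Y| = 325.1 Ω, ∠Z = −∠Y = -36.61°
I = V/|Z| = 116.6 mA
P = VI cos φ = 37.9 × 0.1166 × cos(-36.61°) = 3.547 W

3.547 W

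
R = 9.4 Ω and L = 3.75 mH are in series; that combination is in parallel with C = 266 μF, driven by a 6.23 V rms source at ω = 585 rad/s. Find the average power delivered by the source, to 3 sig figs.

X_L = ωL = 2.19 Ω
X_C = 1/(ωC) = 6.43 Ω
Branch 1 (R+jX_L): Z₁ = 9.40 + j2.19 Ω, |Z₁| = 9.65 Ω
Branch 2 (−jX_C): Z₂ = −j6.43 Ω
Parallel: Z = Z₁Z₂/(Z₁+Z₂), |Z| = 6.02 Ω, ∠Z = -52.6°
I = V/|Z| = 1.04 A
P = VI cos φ = 6.23 × 1.04 × cos(-52.6°) = 3.92 W

3.92 W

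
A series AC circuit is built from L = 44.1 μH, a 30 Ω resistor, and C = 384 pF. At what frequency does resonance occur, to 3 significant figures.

1.22 MHz

ω₀ = 1/√(LC) = 1/√(4.41e-05 × 3.84e-10) = 7.684e+06 rad/s
f₀ = ω₀/(2π) = 1.22 MHz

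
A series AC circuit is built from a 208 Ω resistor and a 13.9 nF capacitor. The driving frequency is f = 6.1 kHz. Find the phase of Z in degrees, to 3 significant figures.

ω = 2πf = 38330 rad/s
X_C = 1/(ωC) = 1880 Ω
Z = 208 − j1880 Ω
|Z| = √(208² + 1880²) = 1890 Ω
∠Z = arctan(-1880/208) = -83.7°

-83.7°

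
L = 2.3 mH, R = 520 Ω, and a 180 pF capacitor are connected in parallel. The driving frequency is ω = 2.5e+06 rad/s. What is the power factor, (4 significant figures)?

X_L = ωL = 5750 Ω
X_C = 1/(ωC) = 2222 Ω
Parallel: admittances add. Y = 1/R + 1/(jωL) + jωC
Y = (0.001923 + j0.0002761) S
|Y| = 0.001943 S → |Z| = 1/|Y| = 514.7 Ω, ∠Z = −∠Y = -8.170°
cos φ = cos(-8.170°) = 0.9899

0.9899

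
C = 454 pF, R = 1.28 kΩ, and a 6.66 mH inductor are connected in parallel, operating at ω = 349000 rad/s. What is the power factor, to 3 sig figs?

0.944

X_L = ωL = 2320 Ω
X_C = 1/(ωC) = 6310 Ω
Parallel: admittances add. Y = 1/R + 1/(jωL) + jωC
Y = (0.000781 − j0.000272) S
|Y| = 0.000827 S → |Z| = 1/|Y| = 1210 Ω, ∠Z = −∠Y = 19.2°
cos φ = cos(19.2°) = 0.944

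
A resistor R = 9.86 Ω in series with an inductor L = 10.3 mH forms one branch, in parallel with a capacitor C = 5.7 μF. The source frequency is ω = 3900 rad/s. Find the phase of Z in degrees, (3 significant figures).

12.2°

X_L = ωL = 40.2 Ω
X_C = 1/(ωC) = 45.0 Ω
Branch 1 (R+jX_L): Z₁ = 9.86 + j40.2 Ω, |Z₁| = 41.4 Ω
Branch 2 (−jX_C): Z₂ = −j45.0 Ω
Parallel: Z = Z₁Z₂/(Z₁+Z₂), |Z| = 170 Ω, ∠Z = 12.2°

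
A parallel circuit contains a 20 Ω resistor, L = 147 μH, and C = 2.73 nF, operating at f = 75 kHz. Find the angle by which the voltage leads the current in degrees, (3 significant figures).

ω = 2πf = 471200 rad/s
X_L = ωL = 69.3 Ω
X_C = 1/(ωC) = 777 Ω
Parallel: admittances add. Y = 1/R + 1/(jωL) + jωC
Y = (0.0500 − j0.0131) S
|Y| = 0.0517 S → |Z| = 1/|Y| = 19.3 Ω, ∠Z = −∠Y = 14.7°

14.7°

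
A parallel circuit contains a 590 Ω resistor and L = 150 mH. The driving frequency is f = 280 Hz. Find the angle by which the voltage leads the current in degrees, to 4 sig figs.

65.90°

ω = 2πf = 1759 rad/s
X_L = ωL = 263.9 Ω
Parallel: admittances add. Y = 1/R + 1/(jωL)
Y = (0.001695 − j0.003789) S
|Y| = 0.004151 S → |Z| = 1/|Y| = 240.9 Ω, ∠Z = −∠Y = 65.90°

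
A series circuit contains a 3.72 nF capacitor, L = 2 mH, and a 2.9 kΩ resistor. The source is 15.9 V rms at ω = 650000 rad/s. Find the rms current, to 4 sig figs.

X_L = ωL = 1300 Ω
X_C = 1/(ωC) = 413.6 Ω
Net reactance X = X_L − X_C = 886.4 Ω
Z = 2900 + j886.4 Ω
|Z| = √(2900² + 886.4²) = 3032 Ω
I = V/|Z| = 15.9/3032 = 5.243 mA

5.243 mA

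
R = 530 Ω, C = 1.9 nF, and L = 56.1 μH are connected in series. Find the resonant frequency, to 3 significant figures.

487 kHz

ω₀ = 1/√(LC) = 1/√(5.61e-05 × 1.9e-09) = 3.063e+06 rad/s
f₀ = ω₀/(2π) = 487 kHz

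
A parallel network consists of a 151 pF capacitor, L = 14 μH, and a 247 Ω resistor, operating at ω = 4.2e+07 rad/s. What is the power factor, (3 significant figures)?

0.657

X_L = ωL = 588 Ω
X_C = 1/(ωC) = 158 Ω
Parallel: admittances add. Y = 1/R + 1/(jωL) + jωC
Y = (0.00405 + j0.00464) S
|Y| = 0.00616 S → |Z| = 1/|Y| = 162 Ω, ∠Z = −∠Y = -48.9°
cos φ = cos(-48.9°) = 0.657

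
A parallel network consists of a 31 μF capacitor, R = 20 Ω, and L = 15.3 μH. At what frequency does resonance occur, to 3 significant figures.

7.31 kHz

ω₀ = 1/√(LC) = 1/√(1.53e-05 × 3.1e-05) = 45920 rad/s
f₀ = ω₀/(2π) = 7.31 kHz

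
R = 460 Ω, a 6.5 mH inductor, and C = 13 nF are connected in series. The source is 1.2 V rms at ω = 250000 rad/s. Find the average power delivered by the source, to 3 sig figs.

340 μW

X_L = ωL = 1620 Ω
X_C = 1/(ωC) = 308 Ω
Net reactance X = X_L − X_C = 1320 Ω
Z = 460 + j1320 Ω
|Z| = √(460² + 1320²) = 1400 Ω
∠Z = arctan(1320/460) = 70.8°
I = V/|Z| = 860 μA
P = VI cos φ = 1.2 × 0.000860 × cos(70.8°) = 340 μW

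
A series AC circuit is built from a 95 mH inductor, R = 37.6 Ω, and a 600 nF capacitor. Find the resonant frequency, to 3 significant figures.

ω₀ = 1/√(LC) = 1/√(0.095 × 6e-07) = 4189 rad/s
f₀ = ω₀/(2π) = 667 Hz

667 Hz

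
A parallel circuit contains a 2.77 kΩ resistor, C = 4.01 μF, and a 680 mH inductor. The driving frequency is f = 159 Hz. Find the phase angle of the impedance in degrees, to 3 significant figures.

ω = 2πf = 999.0 rad/s
X_L = ωL = 679 Ω
X_C = 1/(ωC) = 250 Ω
Parallel: admittances add. Y = 1/R + 1/(jωL) + jωC
Y = (0.000361 + j0.00253) S
|Y| = 0.00256 S → |Z| = 1/|Y| = 391 Ω, ∠Z = −∠Y = -81.9°

-81.9°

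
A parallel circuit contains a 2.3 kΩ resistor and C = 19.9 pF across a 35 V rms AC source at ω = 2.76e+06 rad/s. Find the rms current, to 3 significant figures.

X_C = 1/(ωC) = 18200 Ω
Parallel: admittances add. Y = 1/R + jωC
Y = (0.000435 + j5.49e-05) S
|Y| = 0.000438 S → |Z| = 1/|Y| = 2280 Ω, ∠Z = −∠Y = -7.20°
I = V/|Z| = 35/2280 = 15.3 mA

15.3 mA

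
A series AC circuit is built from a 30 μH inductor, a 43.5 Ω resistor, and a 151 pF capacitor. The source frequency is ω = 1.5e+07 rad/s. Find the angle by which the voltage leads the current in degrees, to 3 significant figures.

X_L = ωL = 450 Ω
X_C = 1/(ωC) = 442 Ω
Net reactance X = X_L − X_C = 8.50 Ω
Z = 43.5 + j8.50 Ω
|Z| = √(43.5² + 8.50²) = 44.3 Ω
∠Z = arctan(8.50/43.5) = 11.1°

11.1°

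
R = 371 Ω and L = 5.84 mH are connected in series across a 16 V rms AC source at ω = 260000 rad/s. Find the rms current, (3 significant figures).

X_L = ωL = 1520 Ω
Z = 371 + j1520 Ω
|Z| = √(371² + 1520²) = 1560 Ω
I = V/|Z| = 16/1560 = 10.2 mA

10.2 mA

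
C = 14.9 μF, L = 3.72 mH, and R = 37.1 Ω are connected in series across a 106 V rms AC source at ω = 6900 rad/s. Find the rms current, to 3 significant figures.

2.63 A

X_L = ωL = 25.7 Ω
X_C = 1/(ωC) = 9.73 Ω
Net reactance X = X_L − X_C = 15.9 Ω
Z = 37.1 + j15.9 Ω
|Z| = √(37.1² + 15.9²) = 40.4 Ω
I = V/|Z| = 106/40.4 = 2.63 A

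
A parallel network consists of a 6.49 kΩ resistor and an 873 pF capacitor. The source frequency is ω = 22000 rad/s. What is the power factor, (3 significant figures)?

0.992

X_C = 1/(ωC) = 52100 Ω
Parallel: admittances add. Y = 1/R + jωC
Y = (0.000154 + j1.92e-05) S
|Y| = 0.000155 S → |Z| = 1/|Y| = 6440 Ω, ∠Z = −∠Y = -7.11°
cos φ = cos(-7.11°) = 0.992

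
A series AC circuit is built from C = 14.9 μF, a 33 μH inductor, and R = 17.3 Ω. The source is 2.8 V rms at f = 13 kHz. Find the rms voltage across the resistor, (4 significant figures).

ω = 2πf = 81680 rad/s
X_L = ωL = 2.695 Ω
X_C = 1/(ωC) = 0.8217 Ω
Net reactance X = X_L − X_C = 1.874 Ω
Z = 17.30 + j1.874 Ω
|Z| = √(17.30² + 1.874²) = 17.40 Ω
I = V/|Z| = 160.9 mA
V_R = I·|Z_R| = 0.1609 × 17.30 = 2.784 V

2.784 V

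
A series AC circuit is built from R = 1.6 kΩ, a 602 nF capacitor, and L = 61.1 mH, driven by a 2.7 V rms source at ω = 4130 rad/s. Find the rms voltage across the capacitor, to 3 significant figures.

0.676 V

X_L = ωL = 252 Ω
X_C = 1/(ωC) = 402 Ω
Net reactance X = X_L − X_C = -150 Ω
Z = 1600 − j150 Ω
|Z| = √(1600² + 150²) = 1610 Ω
I = V/|Z| = 1.68 mA
V_C = I·|Z_C| = 0.00168 × 402 = 0.676 V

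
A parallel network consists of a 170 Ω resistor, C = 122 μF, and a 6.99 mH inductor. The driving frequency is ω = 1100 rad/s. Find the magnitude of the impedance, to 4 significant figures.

139.0 Ω

X_L = ωL = 7.689 Ω
X_C = 1/(ωC) = 7.452 Ω
Parallel: admittances add. Y = 1/R + 1/(jωL) + jωC
Y = (0.005882 + j0.004144) S
|Y| = 0.007196 S → |Z| = 1/|Y| = 139.0 Ω, ∠Z = −∠Y = -35.16°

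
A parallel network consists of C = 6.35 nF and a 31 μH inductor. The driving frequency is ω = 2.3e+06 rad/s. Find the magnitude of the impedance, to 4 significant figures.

1725 Ω

X_L = ωL = 71.30 Ω
X_C = 1/(ωC) = 68.47 Ω
Parallel: admittances add. Y = 1/(jωL) + jωC
Y = (0 + j0.0005798) S
|Y| = 0.0005798 S → |Z| = 1/|Y| = 1725 Ω, ∠Z = −∠Y = -90.00°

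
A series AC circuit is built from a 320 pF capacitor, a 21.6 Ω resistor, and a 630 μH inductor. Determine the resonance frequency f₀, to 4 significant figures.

354.5 kHz

ω₀ = 1/√(LC) = 1/√(0.00063 × 3.2e-10) = 2.227e+06 rad/s
f₀ = ω₀/(2π) = 354.5 kHz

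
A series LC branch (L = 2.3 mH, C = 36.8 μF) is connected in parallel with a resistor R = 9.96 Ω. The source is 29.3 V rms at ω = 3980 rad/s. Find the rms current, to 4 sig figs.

12.93 A

X_L = ωL = 9.154 Ω
X_C = 1/(ωC) = 6.828 Ω
Branch 1: Z₁ = R = 9.960 Ω
Branch 2 (series LC): Z₂ = j(X_L − X_C) = j2.326 Ω
Parallel: Z = Z₁Z₂/(Z₁+Z₂), |Z| = 2.265 Ω, ∠Z = 76.85°
I = V/|Z| = 29.3/2.265 = 12.93 A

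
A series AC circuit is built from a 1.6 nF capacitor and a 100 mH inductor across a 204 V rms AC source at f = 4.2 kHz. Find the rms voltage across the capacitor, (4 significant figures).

229.6 V

ω = 2πf = 26390 rad/s
X_L = ωL = 2639 Ω
X_C = 1/(ωC) = 23680 Ω
Net reactance X = X_L − X_C = -21040 Ω
Z = − j21040 Ω
|Z| = √(0² + 21040²) = 21040 Ω
I = V/|Z| = 9.694 mA
V_C = I·|Z_C| = 0.009694 × 23680 = 229.6 V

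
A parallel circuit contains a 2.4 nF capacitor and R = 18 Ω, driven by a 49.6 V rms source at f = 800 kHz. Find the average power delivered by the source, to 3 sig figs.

ω = 2πf = 5.027e+06 rad/s
X_C = 1/(ωC) = 82.9 Ω
Parallel: admittances add. Y = 1/R + jωC
Y = (0.0556 + j0.0121) S
|Y| = 0.0569 S → |Z| = 1/|Y| = 17.6 Ω, ∠Z = −∠Y = -12.3°
I = V/|Z| = 2.82 A
P = VI cos φ = 49.6 × 2.82 × cos(-12.3°) = 137 W

137 W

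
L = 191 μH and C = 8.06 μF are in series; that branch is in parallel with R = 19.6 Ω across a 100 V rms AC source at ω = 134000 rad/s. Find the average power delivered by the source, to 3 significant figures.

X_L = ωL = 25.6 Ω
X_C = 1/(ωC) = 0.926 Ω
Branch 1: Z₁ = R = 19.6 Ω
Branch 2 (series LC): Z₂ = j(X_L − X_C) = j24.7 Ω
Parallel: Z = Z₁Z₂/(Z₁+Z₂), |Z| = 15.3 Ω, ∠Z = 38.5°
I = V/|Z| = 6.52 A
P = VI cos φ = 100 × 6.52 × cos(38.5°) = 510 W

510 W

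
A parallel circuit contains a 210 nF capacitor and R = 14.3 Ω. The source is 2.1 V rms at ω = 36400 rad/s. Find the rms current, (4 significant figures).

X_C = 1/(ωC) = 130.8 Ω
Parallel: admittances add. Y = 1/R + jωC
Y = (0.06993 + j0.007644) S
|Y| = 0.07035 S → |Z| = 1/|Y| = 14.22 Ω, ∠Z = −∠Y = -6.238°
I = V/|Z| = 2.1/14.22 = 147.7 mA

147.7 mA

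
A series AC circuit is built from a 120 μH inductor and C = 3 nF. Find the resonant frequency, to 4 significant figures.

ω₀ = 1/√(LC) = 1/√(0.00012 × 3e-09) = 1.667e+06 rad/s
f₀ = ω₀/(2π) = 265.3 kHz

265.3 kHz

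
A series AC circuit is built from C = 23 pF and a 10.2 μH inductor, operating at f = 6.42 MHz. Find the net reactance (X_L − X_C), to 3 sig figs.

ω = 2πf = 4.034e+07 rad/s
X_L = ωL = 411 Ω
X_C = 1/(ωC) = 1080 Ω
X = 411 − 1080 = -666 Ω

-666 Ω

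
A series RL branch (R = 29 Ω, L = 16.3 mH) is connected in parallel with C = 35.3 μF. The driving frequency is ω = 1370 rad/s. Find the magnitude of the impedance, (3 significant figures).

26.1 Ω

X_L = ωL = 22.3 Ω
X_C = 1/(ωC) = 20.7 Ω
Branch 1 (R+jX_L): Z₁ = 29.0 + j22.3 Ω, |Z₁| = 36.6 Ω
Branch 2 (−jX_C): Z₂ = −j20.7 Ω
Parallel: Z = Z₁Z₂/(Z₁+Z₂), |Z| = 26.1 Ω, ∠Z = -55.7°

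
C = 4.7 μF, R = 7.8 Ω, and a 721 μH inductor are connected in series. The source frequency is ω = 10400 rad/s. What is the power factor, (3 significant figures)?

0.516

X_L = ωL = 7.50 Ω
X_C = 1/(ωC) = 20.5 Ω
Net reactance X = X_L − X_C = -13.0 Ω
Z = 7.80 − j13.0 Ω
|Z| = √(7.80² + 13.0²) = 15.1 Ω
∠Z = arctan(-13.0/7.80) = -59.0°
cos φ = cos(-59.0°) = 0.516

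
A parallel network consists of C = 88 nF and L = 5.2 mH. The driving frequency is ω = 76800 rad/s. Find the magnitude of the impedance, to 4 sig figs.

X_L = ωL = 399.4 Ω
X_C = 1/(ωC) = 148.0 Ω
Parallel: admittances add. Y = 1/(jωL) + jωC
Y = (0 + j0.004254) S
|Y| = 0.004254 S → |Z| = 1/|Y| = 235.1 Ω, ∠Z = −∠Y = -90.00°

235.1 Ω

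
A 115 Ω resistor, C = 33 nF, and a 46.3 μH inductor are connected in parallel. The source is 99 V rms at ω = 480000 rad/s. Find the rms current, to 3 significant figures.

3.01 A

X_L = ωL = 22.2 Ω
X_C = 1/(ωC) = 63.1 Ω
Parallel: admittances add. Y = 1/R + 1/(jωL) + jωC
Y = (0.00870 − j0.0292) S
|Y| = 0.0304 S → |Z| = 1/|Y| = 32.9 Ω, ∠Z = −∠Y = 73.4°
I = V/|Z| = 99/32.9 = 3.01 A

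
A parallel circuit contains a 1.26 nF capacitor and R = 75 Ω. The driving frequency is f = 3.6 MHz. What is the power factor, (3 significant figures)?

ω = 2πf = 2.262e+07 rad/s
X_C = 1/(ωC) = 35.1 Ω
Parallel: admittances add. Y = 1/R + jωC
Y = (0.0133 + j0.0285) S
|Y| = 0.0315 S → |Z| = 1/|Y| = 31.8 Ω, ∠Z = −∠Y = -64.9°
cos φ = cos(-64.9°) = 0.424

0.424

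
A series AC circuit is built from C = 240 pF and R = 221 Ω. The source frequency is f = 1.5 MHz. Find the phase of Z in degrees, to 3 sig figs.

-63.4°

ω = 2πf = 9.425e+06 rad/s
X_C = 1/(ωC) = 442 Ω
Z = 221 − j442 Ω
|Z| = √(221² + 442²) = 494 Ω
∠Z = arctan(-442/221) = -63.4°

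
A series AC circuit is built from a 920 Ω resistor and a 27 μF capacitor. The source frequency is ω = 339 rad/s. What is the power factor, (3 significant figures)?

0.993

X_C = 1/(ωC) = 109 Ω
Z = 920 − j109 Ω
|Z| = √(920² + 109²) = 926 Ω
∠Z = arctan(-109/920) = -6.77°
cos φ = cos(-6.77°) = 0.993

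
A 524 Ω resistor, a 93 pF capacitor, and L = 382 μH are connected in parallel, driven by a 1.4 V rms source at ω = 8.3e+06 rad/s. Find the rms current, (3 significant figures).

2.75 mA

X_L = ωL = 3170 Ω
X_C = 1/(ωC) = 1300 Ω
Parallel: admittances add. Y = 1/R + 1/(jωL) + jωC
Y = (0.00191 + j0.000457) S
|Y| = 0.00196 S → |Z| = 1/|Y| = 510 Ω, ∠Z = −∠Y = -13.5°
I = V/|Z| = 1.4/510 = 2.75 mA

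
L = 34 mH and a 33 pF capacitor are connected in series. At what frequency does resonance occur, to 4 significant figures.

150.3 kHz

ω₀ = 1/√(LC) = 1/√(0.034 × 3.3e-11) = 944100 rad/s
f₀ = ω₀/(2π) = 150.3 kHz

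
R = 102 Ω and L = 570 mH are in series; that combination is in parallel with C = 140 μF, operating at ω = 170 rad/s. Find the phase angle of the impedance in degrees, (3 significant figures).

-74.8°

X_L = ωL = 96.9 Ω
X_C = 1/(ωC) = 42.0 Ω
Branch 1 (R+jX_L): Z₁ = 102 + j96.9 Ω, |Z₁| = 141 Ω
Branch 2 (−jX_C): Z₂ = −j42.0 Ω
Parallel: Z = Z₁Z₂/(Z₁+Z₂), |Z| = 51.0 Ω, ∠Z = -74.8°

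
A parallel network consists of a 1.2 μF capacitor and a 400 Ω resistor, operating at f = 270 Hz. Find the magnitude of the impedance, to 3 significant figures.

ω = 2πf = 1696 rad/s
X_C = 1/(ωC) = 491 Ω
Parallel: admittances add. Y = 1/R + jωC
Y = (0.00250 + j0.00204) S
|Y| = 0.00322 S → |Z| = 1/|Y| = 310 Ω, ∠Z = −∠Y = -39.2°

310 Ω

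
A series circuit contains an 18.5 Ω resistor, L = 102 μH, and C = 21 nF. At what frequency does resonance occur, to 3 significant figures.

109 kHz

ω₀ = 1/√(LC) = 1/√(0.000102 × 2.1e-08) = 683300 rad/s
f₀ = ω₀/(2π) = 109 kHz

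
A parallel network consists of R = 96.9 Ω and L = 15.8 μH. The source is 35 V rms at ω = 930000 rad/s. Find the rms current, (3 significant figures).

X_L = ωL = 14.7 Ω
Parallel: admittances add. Y = 1/R + 1/(jωL)
Y = (0.0103 − j0.0681) S
|Y| = 0.0688 S → |Z| = 1/|Y| = 14.5 Ω, ∠Z = −∠Y = 81.4°
I = V/|Z| = 35/14.5 = 2.41 A

2.41 A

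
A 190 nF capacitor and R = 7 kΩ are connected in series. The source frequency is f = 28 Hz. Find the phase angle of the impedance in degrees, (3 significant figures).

-76.8°

ω = 2πf = 175.9 rad/s
X_C = 1/(ωC) = 29900 Ω
Z = 7000 − j29900 Ω
|Z| = √(7000² + 29900²) = 30700 Ω
∠Z = arctan(-29900/7000) = -76.8°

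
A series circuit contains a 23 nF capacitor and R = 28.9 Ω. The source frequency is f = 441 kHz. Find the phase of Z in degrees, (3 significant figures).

ω = 2πf = 2.771e+06 rad/s
X_C = 1/(ωC) = 15.7 Ω
Z = 28.9 − j15.7 Ω
|Z| = √(28.9² + 15.7²) = 32.9 Ω
∠Z = arctan(-15.7/28.9) = -28.5°

-28.5°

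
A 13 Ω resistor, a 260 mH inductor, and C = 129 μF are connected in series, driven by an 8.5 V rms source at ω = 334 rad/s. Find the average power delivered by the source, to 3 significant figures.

X_L = ωL = 86.8 Ω
X_C = 1/(ωC) = 23.2 Ω
Net reactance X = X_L − X_C = 63.6 Ω
Z = 13.0 + j63.6 Ω
|Z| = √(13.0² + 63.6²) = 64.9 Ω
∠Z = arctan(63.6/13.0) = 78.5°
I = V/|Z| = 131 mA
P = VI cos φ = 8.5 × 0.131 × cos(78.5°) = 223 mW

223 mW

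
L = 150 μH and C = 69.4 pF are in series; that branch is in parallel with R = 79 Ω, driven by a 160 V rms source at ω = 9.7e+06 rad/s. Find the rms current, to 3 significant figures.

5.63 A

X_L = ωL = 1450 Ω
X_C = 1/(ωC) = 1490 Ω
Branch 1: Z₁ = R = 79.0 Ω
Branch 2 (series LC): Z₂ = j(X_L − X_C) = −j30.5 Ω
Parallel: Z = Z₁Z₂/(Z₁+Z₂), |Z| = 28.4 Ω, ∠Z = -68.9°
I = V/|Z| = 160/28.4 = 5.63 A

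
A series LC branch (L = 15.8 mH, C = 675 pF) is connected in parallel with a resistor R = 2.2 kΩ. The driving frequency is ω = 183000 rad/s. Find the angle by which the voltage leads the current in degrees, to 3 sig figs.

X_L = ωL = 2890 Ω
X_C = 1/(ωC) = 8100 Ω
Branch 1: Z₁ = R = 2200 Ω
Branch 2 (series LC): Z₂ = j(X_L − X_C) = −j5200 Ω
Parallel: Z = Z₁Z₂/(Z₁+Z₂), |Z| = 2030 Ω, ∠Z = -22.9°

-22.9°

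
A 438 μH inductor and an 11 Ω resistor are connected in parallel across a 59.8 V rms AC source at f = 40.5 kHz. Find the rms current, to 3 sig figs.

5.46 A

ω = 2πf = 254500 rad/s
X_L = ωL = 111 Ω
Parallel: admittances add. Y = 1/R + 1/(jωL)
Y = (0.0909 − j0.00897) S
|Y| = 0.0914 S → |Z| = 1/|Y| = 10.9 Ω, ∠Z = −∠Y = 5.64°
I = V/|Z| = 59.8/10.9 = 5.46 A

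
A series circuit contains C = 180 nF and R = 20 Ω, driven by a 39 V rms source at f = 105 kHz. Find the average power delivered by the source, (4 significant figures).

64.60 W

ω = 2πf = 659700 rad/s
X_C = 1/(ωC) = 8.421 Ω
Z = 20.00 − j8.421 Ω
|Z| = √(20.00² + 8.421²) = 21.70 Ω
∠Z = arctan(-8.421/20.00) = -22.83°
I = V/|Z| = 1.797 A
P = VI cos φ = 39 × 1.797 × cos(-22.83°) = 64.60 W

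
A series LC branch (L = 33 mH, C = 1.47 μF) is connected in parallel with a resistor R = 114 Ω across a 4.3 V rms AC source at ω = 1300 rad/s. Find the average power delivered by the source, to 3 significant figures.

X_L = ωL = 42.9 Ω
X_C = 1/(ωC) = 523 Ω
Branch 1: Z₁ = R = 114 Ω
Branch 2 (series LC): Z₂ = j(X_L − X_C) = −j480 Ω
Parallel: Z = Z₁Z₂/(Z₁+Z₂), |Z| = 111 Ω, ∠Z = -13.3°
I = V/|Z| = 38.8 mA
P = VI cos φ = 4.3 × 0.0388 × cos(-13.3°) = 162 mW

162 mW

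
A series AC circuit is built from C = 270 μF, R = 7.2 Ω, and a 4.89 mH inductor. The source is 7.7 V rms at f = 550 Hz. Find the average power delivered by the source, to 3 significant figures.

ω = 2πf = 3456 rad/s
X_L = ωL = 16.9 Ω
X_C = 1/(ωC) = 1.07 Ω
Net reactance X = X_L − X_C = 15.8 Ω
Z = 7.20 + j15.8 Ω
|Z| = √(7.20² + 15.8²) = 17.4 Ω
∠Z = arctan(15.8/7.20) = 65.5°
I = V/|Z| = 443 mA
P = VI cos φ = 7.7 × 0.443 × cos(65.5°) = 1.41 W

1.41 W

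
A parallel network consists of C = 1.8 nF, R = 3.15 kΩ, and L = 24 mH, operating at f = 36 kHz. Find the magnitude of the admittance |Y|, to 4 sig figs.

387.9 μS

ω = 2πf = 226200 rad/s
X_L = ωL = 5429 Ω
X_C = 1/(ωC) = 2456 Ω
Parallel: admittances add. Y = 1/R + 1/(jωL) + jωC
Y = (0.0003175 + j0.0002229) S
|Y| = 0.0003879 S → |Z| = 1/|Y| = 2578 Ω, ∠Z = −∠Y = -35.08°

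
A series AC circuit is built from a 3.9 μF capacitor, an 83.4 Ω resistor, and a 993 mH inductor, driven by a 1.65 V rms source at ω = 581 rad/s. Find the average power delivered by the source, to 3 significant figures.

8.96 mW

X_L = ωL = 577 Ω
X_C = 1/(ωC) = 441 Ω
Net reactance X = X_L − X_C = 136 Ω
Z = 83.4 + j136 Ω
|Z| = √(83.4² + 136²) = 159 Ω
∠Z = arctan(136/83.4) = 58.4°
I = V/|Z| = 10.4 mA
P = VI cos φ = 1.65 × 0.0104 × cos(58.4°) = 8.96 mW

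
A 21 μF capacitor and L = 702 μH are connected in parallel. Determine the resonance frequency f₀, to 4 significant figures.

1.311 kHz

ω₀ = 1/√(LC) = 1/√(0.000702 × 2.1e-05) = 8236 rad/s
f₀ = ω₀/(2π) = 1.311 kHz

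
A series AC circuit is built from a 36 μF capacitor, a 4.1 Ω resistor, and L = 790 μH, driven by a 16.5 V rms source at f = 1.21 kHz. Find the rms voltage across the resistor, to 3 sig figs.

ω = 2πf = 7603 rad/s
X_L = ωL = 6.01 Ω
X_C = 1/(ωC) = 3.65 Ω
Net reactance X = X_L − X_C = 2.35 Ω
Z = 4.10 + j2.35 Ω
|Z| = √(4.10² + 2.35²) = 4.73 Ω
I = V/|Z| = 3.49 A
V_R = I·|Z_R| = 3.49 × 4.10 = 14.3 V

14.3 V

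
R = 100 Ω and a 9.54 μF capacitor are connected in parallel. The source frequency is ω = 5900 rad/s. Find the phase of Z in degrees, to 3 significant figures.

-79.9°

X_C = 1/(ωC) = 17.8 Ω
Parallel: admittances add. Y = 1/R + jωC
Y = (0.0100 + j0.0563) S
|Y| = 0.0572 S → |Z| = 1/|Y| = 17.5 Ω, ∠Z = −∠Y = -79.9°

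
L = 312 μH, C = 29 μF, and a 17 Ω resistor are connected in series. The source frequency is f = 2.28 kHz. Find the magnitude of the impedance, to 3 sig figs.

17.1 Ω

ω = 2πf = 14330 rad/s
X_L = ωL = 4.47 Ω
X_C = 1/(ωC) = 2.41 Ω
Net reactance X = X_L − X_C = 2.06 Ω
Z = 17.0 + j2.06 Ω
|Z| = √(17.0² + 2.06²) = 17.1 Ω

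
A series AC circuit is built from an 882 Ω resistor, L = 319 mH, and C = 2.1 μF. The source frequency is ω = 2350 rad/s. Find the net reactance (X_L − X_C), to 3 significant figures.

X_L = ωL = 750 Ω
X_C = 1/(ωC) = 203 Ω
X = 750 − 203 = 547 Ω

547 Ω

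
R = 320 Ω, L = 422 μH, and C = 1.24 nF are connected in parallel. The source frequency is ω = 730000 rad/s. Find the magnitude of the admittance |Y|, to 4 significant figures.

3.905 mS

X_L = ωL = 308.1 Ω
X_C = 1/(ωC) = 1105 Ω
Parallel: admittances add. Y = 1/R + 1/(jωL) + jωC
Y = (0.003125 − j0.002341) S
|Y| = 0.003905 S → |Z| = 1/|Y| = 256.1 Ω, ∠Z = −∠Y = 36.84°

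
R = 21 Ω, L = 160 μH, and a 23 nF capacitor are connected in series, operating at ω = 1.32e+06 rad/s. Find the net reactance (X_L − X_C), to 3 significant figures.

X_L = ωL = 211 Ω
X_C = 1/(ωC) = 32.9 Ω
X = 211 − 32.9 = 178 Ω

178 Ω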